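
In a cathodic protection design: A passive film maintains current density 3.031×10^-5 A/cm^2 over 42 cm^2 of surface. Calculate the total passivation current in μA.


I = i_pass * A, then convert A → μA (×10^6)
I = 3.031×10^-5 * 42 * 10^6 = 1273.02 μA

1273.02 μA


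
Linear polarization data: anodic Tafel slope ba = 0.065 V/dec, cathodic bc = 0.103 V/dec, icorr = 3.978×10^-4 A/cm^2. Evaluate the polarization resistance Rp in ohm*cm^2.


Apply the Stern-Geary equation: Rp = ba*bc / (2.303*icorr*(ba+bc))
ba*bc = 0.065*0.103 = 0.006695
ba+bc = 0.168; 2.303*icorr*(ba+bc) = 2.303*3.978×10^-4*0.168 = 1.5391041×10^-4
Rp = 0.006695 / 1.5391041×10^-4 = 43.5 ohm*cm^2

43.5 ohm*cm^2


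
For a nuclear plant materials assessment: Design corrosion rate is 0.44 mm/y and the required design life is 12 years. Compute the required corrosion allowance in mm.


Corrosion allowance = CR × design life
CA = 0.44 * 12 = 5.28 mm

5.28 mm


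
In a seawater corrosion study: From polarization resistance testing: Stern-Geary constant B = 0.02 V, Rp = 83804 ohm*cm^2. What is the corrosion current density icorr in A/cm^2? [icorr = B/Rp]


Apply the Stern-Geary relation: icorr = B / Rp
icorr = 0.02 / 83804 = 2.387×10^-7 A/cm^2

2.387×10^-7 A/cm^2


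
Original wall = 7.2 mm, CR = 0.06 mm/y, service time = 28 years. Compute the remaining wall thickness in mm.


Remaining wall = original − CR × time
t = 7.2 − 0.06*28 = 7.2 − 1.68 = 5.52 mm

5.52 mm


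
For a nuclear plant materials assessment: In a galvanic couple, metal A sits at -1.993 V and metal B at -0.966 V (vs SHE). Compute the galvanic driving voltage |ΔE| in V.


Driving voltage is the absolute potential difference.
|ΔE| = |-1.993 − (-0.966)| = 1.027 V

1.027 V


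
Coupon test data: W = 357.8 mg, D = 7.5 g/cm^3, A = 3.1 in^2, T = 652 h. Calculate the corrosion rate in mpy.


Apply the mpy weight-loss relation: CR = 534 * W / (D * A * T)
Numerator: 534 * 357.8 = 191065.2
Denominator: 7.5 * 3.1 * 652 = 15159.0
CR = 191065.2 / 15159.0 = 12.60408 mpy

12.60408 mpy


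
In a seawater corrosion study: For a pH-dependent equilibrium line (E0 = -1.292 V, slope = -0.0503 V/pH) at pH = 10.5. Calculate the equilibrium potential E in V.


Apply the Pourbaix line equation: E = E0 + slope*pH
E = -1.292 + (-0.0503)*10.5 = -1.292 + (-0.52815) = -1.82015 V
Rounded to 4 decimal places: E = -1.8202 V

-1.8202 V


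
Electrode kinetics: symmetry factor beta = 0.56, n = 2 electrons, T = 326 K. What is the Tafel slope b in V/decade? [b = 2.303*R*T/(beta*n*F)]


Apply the Tafel slope relation: b = 2.303*R*T/(beta*n*F)
Numerator: 2.303 * 8.314 * 326 = 6241.97
Denominator: 0.56 * 2 * 96485 = 108063.2
b = 6241.97 / 108063.2 = 0.058 V/decade

0.058 V/decade


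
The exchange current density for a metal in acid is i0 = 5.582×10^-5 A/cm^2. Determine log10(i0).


i0 = 5.582×10^-5 A/cm^2
log10(i0) = -4.253

-4.253


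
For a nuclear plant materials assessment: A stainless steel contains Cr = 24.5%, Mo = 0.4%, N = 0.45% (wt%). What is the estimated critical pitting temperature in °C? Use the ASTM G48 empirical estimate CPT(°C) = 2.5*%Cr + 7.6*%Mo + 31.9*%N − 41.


Apply the ASTM G48 empirical CPT estimate: CPT(°C) = 2.5*%Cr + 7.6*%Mo + 31.9*%N − 41
2.5*24.5 = 61.25; 7.6*0.4 = 3.04; 31.9*0.45 = 14.355
CPT = 61.25 + 3.04 + 14.355 − 41 = 37.645 °C
Rounded to 0.1 °C: CPT ≈ 37.6 °C

37.6 °C


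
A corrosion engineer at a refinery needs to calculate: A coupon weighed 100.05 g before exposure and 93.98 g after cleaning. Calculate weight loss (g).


Weight loss = initial − final
WL = 100.05 − 93.98 = 6.07 g

6.07 g


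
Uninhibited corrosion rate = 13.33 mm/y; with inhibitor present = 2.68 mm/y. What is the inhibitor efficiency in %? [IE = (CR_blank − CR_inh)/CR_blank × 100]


Apply the inhibitor-efficiency definition: IE = (CR_blank − CR_inh)/CR_blank × 100
IE = (13.33 − 2.68) / 13.33 × 100
IE = 10.65 / 13.33 × 100 = 79.9 %

79.9 %


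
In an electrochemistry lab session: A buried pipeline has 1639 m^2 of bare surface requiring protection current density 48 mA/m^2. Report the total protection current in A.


I = area * current density, then convert mA → A (÷1000)
I = 1639 * 48 / 1000 = 78.67 A

78.67 A


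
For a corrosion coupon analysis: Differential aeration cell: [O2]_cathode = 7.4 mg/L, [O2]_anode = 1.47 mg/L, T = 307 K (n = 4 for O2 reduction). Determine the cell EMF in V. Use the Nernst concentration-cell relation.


Apply the Nernst concentration-cell relation: E = (RT/nF)*ln(C_cathode/C_anode)
RT/nF = 8.314*307/(4*96485) = 0.00661346 V
ln(7.4/1.47) = 1.61622
E = 0.00661346 * 1.61622 = 0.01069 V

0.01069 V


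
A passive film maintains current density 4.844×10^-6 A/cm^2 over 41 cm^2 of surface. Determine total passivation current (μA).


I = i_pass * A, then convert A → μA (×10^6)
I = 4.844×10^-6 * 41 * 10^6 = 198.6 μA

198.6 μA


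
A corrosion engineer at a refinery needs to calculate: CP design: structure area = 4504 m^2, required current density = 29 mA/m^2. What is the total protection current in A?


I = area * current density, then convert mA → A (÷1000)
I = 4504 * 29 / 1000 = 130.62 A

130.62 A


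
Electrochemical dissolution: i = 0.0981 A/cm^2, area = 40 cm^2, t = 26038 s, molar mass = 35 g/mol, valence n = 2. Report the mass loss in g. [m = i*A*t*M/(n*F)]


Apply Faraday's law: m = i*A*t*M / (n*F)
Total charge passed Q = i*A*t = 0.0981*40*26038 = 102173.112 C
m = Q*M/(n*F) = 102173.112*35/(2*96485) = 18.53168 g

18.53168 g


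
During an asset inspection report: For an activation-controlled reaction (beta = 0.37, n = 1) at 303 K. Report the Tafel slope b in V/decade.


Apply the Tafel slope relation: b = 2.303*R*T/(beta*n*F)
Numerator: 2.303 * 8.314 * 303 = 5801.58
Denominator: 0.37 * 1 * 96485 = 35699.45
b = 5801.58 / 35699.45 = 0.163 V/decade

0.163 V/decade


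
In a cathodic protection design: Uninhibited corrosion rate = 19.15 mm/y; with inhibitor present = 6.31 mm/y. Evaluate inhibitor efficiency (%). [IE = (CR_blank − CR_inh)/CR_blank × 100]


Apply the inhibitor-efficiency definition: IE = (CR_blank − CR_inh)/CR_blank × 100
IE = (19.15 − 6.31) / 19.15 × 100
IE = 12.84 / 19.15 × 100 = 67.0 %

67.0 %


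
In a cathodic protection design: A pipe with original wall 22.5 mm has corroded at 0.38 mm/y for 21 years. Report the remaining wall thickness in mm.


Remaining wall = original − CR × time
t = 22.5 − 0.38*21 = 22.5 − 7.98 = 14.52 mm

14.52 mm


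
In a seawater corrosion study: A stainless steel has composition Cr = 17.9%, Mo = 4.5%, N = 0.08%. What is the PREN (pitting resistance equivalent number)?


Apply the PREN formula: PREN = Cr + 3.3*Mo + 16*N
PREN = 17.9 + 3.3*4.5 + 16*0.08
PREN = 17.9 + 14.85 + 1.28 = 34.03

34.03


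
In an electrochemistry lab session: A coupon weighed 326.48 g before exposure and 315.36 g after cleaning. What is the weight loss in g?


Weight loss = initial − final
WL = 326.48 − 315.36 = 11.12 g

11.12 g


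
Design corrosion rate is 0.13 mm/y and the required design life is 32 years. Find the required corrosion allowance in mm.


Corrosion allowance = CR × design life
CA = 0.13 * 32 = 4.16 mm

4.16 mm


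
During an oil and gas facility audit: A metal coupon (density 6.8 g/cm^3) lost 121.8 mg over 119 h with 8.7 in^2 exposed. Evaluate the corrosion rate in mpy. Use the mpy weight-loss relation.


Apply the mpy weight-loss relation: CR = 534 * W / (D * A * T)
Numerator: 534 * 121.8 = 65041.2
Denominator: 6.8 * 8.7 * 119 = 7040.04
CR = 65041.2 / 7040.04 = 9.2388 mpy

9.2388 mpy


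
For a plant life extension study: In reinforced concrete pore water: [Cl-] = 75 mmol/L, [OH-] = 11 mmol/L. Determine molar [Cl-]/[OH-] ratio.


Threshold parameter = [Cl-] / [OH-] (molar basis; both in mmol/L, so units cancel)
Ratio = 75 / 11 = 6.82

6.82


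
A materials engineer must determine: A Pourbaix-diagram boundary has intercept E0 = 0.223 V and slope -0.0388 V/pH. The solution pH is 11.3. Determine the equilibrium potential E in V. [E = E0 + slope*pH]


Apply the Pourbaix line equation: E = E0 + slope*pH
E = 0.223 + (-0.0388)*11.3 = 0.223 + (-0.43844) = -0.21544 V
Rounded to 3 decimal places: E = -0.215 V

-0.215 V


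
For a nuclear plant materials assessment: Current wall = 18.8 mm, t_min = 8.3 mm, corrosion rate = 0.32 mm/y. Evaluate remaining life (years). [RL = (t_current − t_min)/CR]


Apply the remaining-life relation: RL = (t_current − t_min) / CR
RL = (18.8 − 8.3) / 0.32 = 10.5 / 0.32 = 32.8 years

32.8 years


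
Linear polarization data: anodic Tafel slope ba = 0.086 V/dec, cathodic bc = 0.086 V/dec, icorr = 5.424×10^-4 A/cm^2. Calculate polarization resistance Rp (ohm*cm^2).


Apply the Stern-Geary equation: Rp = ba*bc / (2.303*icorr*(ba+bc))
ba*bc = 0.086*0.086 = 0.007396
ba+bc = 0.172; 2.303*icorr*(ba+bc) = 2.303*5.424×10^-4*0.172 = 2.1485332×10^-4
Rp = 0.007396 / 2.1485332×10^-4 = 34.4 ohm*cm^2

34.4 ohm*cm^2


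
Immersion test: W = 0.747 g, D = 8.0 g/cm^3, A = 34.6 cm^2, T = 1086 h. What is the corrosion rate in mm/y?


Apply the mm/y weight-loss relation: CR = 87600 * W / (D * A * T)
Numerator: 87600 * 0.747 = 65437.2
Denominator: 8.0 * 34.6 * 1086 = 300604.8
CR = 65437.2 / 300604.8 = 0.21769 mm/y

0.21769 mm/y


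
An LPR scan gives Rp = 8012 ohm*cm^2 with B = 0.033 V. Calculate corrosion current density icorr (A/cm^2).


Apply the Stern-Geary relation: icorr = B / Rp
icorr = 0.033 / 8012 = 4.119×10^-6 A/cm^2

4.119×10^-6 A/cm^2


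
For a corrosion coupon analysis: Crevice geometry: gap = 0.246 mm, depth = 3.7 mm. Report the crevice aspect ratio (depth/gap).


Aspect ratio = depth / gap
Ratio = 3.7 / 0.246 = 15.0

15.0


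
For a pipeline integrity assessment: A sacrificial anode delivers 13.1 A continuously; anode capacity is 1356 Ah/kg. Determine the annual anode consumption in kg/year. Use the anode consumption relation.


Annual consumption = current * hours per year / capacity
Rate = 13.1 * 8760 / 1356 = 84.6 kg/year

84.6 kg/year


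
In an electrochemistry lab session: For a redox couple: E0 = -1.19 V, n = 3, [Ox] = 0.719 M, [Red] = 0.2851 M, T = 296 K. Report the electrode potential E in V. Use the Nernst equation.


Apply the Nernst equation: E = E0 + (RT/nF)*ln([Ox]/[Red])
Step 1: RT/nF = 8.314*296/(3*96485) = 0.00850199 V
Step 2: [Ox]/[Red] = 0.719/0.2851 = 2.521922
Step 3: ln(2.521922) = 0.925021
Step 4: correction = 0.00850199 * 0.925021 = 0.008 V
E = -1.19 + 0.008 = -1.182 V

-1.182 V


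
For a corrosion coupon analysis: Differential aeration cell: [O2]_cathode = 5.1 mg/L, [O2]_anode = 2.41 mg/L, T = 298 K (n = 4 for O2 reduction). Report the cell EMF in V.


Apply the Nernst concentration-cell relation: E = (RT/nF)*ln(C_cathode/C_anode)
RT/nF = 8.314*298/(4*96485) = 0.00641958 V
ln(5.1/2.41) = 0.74961
E = 0.00641958 * 0.74961 = 0.00481 V

0.00481 V


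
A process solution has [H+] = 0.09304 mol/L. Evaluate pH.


pH = −log10[H+]
pH = −log10(0.09304) = 1.03

1.03


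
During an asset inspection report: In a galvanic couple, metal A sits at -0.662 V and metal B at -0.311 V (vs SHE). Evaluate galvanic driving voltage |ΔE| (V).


Driving voltage is the absolute potential difference.
|ΔE| = |-0.662 − (-0.311)| = 0.351 V

0.351 V


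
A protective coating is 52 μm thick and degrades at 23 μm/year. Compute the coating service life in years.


Service life = thickness / degradation rate
Life = 52 / 23 = 2.3 years

2.3 years


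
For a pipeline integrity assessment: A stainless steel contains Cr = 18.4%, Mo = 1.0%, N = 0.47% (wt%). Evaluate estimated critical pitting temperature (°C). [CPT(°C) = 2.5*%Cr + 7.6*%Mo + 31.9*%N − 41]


Apply the ASTM G48 empirical CPT estimate: CPT(°C) = 2.5*%Cr + 7.6*%Mo + 31.9*%N − 41
2.5*18.4 = 46; 7.6*1.0 = 7.6; 31.9*0.47 = 14.993
CPT = 46 + 7.6 + 14.993 − 41 = 27.593 °C
Rounded to 0.1 °C: CPT ≈ 27.6 °C

27.6 °C


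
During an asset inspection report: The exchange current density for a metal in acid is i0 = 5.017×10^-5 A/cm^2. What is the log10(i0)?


i0 = 5.017×10^-5 A/cm^2
log10(i0) = -4.3

-4.3


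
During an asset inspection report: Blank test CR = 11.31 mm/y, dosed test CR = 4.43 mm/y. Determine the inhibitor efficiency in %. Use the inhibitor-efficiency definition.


Apply the inhibitor-efficiency definition: IE = (CR_blank − CR_inh)/CR_blank × 100
IE = (11.31 − 4.43) / 11.31 × 100
IE = 6.88 / 11.31 × 100 = 60.8 %

60.8 %


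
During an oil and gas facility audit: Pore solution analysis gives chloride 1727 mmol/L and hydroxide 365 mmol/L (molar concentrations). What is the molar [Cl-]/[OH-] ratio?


Threshold parameter = [Cl-] / [OH-] (molar basis; both in mmol/L, so units cancel)
Ratio = 1727 / 365 = 4.73

4.73


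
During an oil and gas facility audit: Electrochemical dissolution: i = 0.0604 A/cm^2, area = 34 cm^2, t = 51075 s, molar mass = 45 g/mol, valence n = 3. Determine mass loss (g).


Apply Faraday's law: m = i*A*t*M / (n*F)
Total charge passed Q = i*A*t = 0.0604*34*51075 = 104887.62 C
m = Q*M/(n*F) = 104887.62*45/(3*96485) = 16.3063 g

16.3063 g


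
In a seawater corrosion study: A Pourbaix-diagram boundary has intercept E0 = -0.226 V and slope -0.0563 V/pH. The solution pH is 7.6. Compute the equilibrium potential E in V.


Apply the Pourbaix line equation: E = E0 + slope*pH
E = -0.226 + (-0.0563)*7.6 = -0.226 + (-0.42788) = -0.65388 V
Rounded to 3 decimal places: E = -0.654 V

-0.654 V


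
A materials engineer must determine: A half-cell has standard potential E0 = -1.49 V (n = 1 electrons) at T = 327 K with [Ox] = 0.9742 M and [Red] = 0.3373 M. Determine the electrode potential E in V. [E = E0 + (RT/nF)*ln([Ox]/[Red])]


Apply the Nernst equation: E = E0 + (RT/nF)*ln([Ox]/[Red])
Step 1: RT/nF = 8.314*327/(1*96485) = 0.02817721 V
Step 2: [Ox]/[Red] = 0.9742/0.3373 = 2.88823
Step 3: ln(2.88823) = 1.060644
Step 4: correction = 0.02817721 * 1.060644 = 0.0299 V
E = -1.49 + 0.0299 = -1.4601 V

-1.4601 V


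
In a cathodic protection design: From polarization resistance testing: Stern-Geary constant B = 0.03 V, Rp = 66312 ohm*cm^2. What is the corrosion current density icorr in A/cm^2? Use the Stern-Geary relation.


Apply the Stern-Geary relation: icorr = B / Rp
icorr = 0.03 / 66312 = 4.524×10^-7 A/cm^2

4.524×10^-7 A/cm^2


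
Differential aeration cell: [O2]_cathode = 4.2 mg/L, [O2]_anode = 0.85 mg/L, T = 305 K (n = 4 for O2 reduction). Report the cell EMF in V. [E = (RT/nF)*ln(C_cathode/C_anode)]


Apply the Nernst concentration-cell relation: E = (RT/nF)*ln(C_cathode/C_anode)
RT/nF = 8.314*305/(4*96485) = 0.00657037 V
ln(4.2/0.85) = 1.5976
E = 0.00657037 * 1.5976 = 0.0105 V

0.0105 V


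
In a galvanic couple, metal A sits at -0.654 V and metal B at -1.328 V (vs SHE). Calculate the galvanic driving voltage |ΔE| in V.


Driving voltage is the absolute potential difference.
|ΔE| = |-0.654 − (-1.328)| = 0.674 V

0.674 V


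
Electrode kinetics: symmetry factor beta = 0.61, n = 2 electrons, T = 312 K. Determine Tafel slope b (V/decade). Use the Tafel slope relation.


Apply the Tafel slope relation: b = 2.303*R*T/(beta*n*F)
Numerator: 2.303 * 8.314 * 312 = 5973.91
Denominator: 0.61 * 2 * 96485 = 117711.7
b = 5973.91 / 117711.7 = 0.051 V/decade

0.051 V/decade


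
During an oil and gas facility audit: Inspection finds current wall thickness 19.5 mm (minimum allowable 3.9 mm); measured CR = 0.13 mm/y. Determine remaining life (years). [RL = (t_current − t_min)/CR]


Apply the remaining-life relation: RL = (t_current − t_min) / CR
RL = (19.5 − 3.9) / 0.13 = 15.6 / 0.13 = 120.0 years

120.0 years


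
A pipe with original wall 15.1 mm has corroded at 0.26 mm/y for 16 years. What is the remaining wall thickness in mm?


Remaining wall = original − CR × time
t = 15.1 − 0.26*16 = 15.1 − 4.16 = 10.94 mm

10.94 mm


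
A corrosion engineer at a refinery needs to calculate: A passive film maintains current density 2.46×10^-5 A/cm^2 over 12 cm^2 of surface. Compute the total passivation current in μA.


I = i_pass * A, then convert A → μA (×10^6)
I = 2.46×10^-5 * 12 * 10^6 = 295.2 μA

295.2 μA


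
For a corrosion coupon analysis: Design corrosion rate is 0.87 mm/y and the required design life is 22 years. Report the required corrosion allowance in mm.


Corrosion allowance = CR × design life
CA = 0.87 * 22 = 19.14 mm

19.14 mm


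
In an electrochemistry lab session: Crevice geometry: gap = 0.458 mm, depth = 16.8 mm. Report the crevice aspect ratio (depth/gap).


Aspect ratio = depth / gap
Ratio = 16.8 / 0.458 = 36.7

36.7


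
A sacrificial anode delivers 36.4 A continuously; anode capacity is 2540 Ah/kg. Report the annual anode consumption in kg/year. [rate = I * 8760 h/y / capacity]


Annual consumption = current * hours per year / capacity
Rate = 36.4 * 8760 / 2540 = 125.5 kg/year

125.5 kg/year


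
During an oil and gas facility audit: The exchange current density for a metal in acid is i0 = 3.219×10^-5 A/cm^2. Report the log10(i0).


i0 = 3.219×10^-5 A/cm^2
log10(i0) = -4.492

-4.492


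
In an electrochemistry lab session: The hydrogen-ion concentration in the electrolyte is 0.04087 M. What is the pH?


pH = −log10[H+]
pH = −log10(0.04087) = 1.39

1.39


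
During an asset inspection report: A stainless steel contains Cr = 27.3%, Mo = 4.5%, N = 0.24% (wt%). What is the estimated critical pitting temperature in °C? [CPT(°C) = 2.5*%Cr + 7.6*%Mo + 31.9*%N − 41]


Apply the ASTM G48 empirical CPT estimate: CPT(°C) = 2.5*%Cr + 7.6*%Mo + 31.9*%N − 41
2.5*27.3 = 68.25; 7.6*4.5 = 34.2; 31.9*0.24 = 7.656
CPT = 68.25 + 34.2 + 7.656 − 41 = 69.106 °C
Rounded to 0.1 °C: CPT ≈ 69.1 °C

69.1 °C


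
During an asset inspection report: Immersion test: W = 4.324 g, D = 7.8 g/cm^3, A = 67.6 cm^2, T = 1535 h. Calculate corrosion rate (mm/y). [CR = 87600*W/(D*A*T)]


Apply the mm/y weight-loss relation: CR = 87600 * W / (D * A * T)
Numerator: 87600 * 4.324 = 378782.4
Denominator: 7.8 * 67.6 * 1535 = 809374.8
CR = 378782.4 / 809374.8 = 0.468 mm/y

0.468 mm/y


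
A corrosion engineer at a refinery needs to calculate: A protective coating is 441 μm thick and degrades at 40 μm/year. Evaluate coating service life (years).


Service life = thickness / degradation rate
Life = 441 / 40 = 11.0 years

11.0 years


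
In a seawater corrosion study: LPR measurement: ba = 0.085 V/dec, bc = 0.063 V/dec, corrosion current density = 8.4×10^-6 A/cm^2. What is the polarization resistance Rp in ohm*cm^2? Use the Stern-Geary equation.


Apply the Stern-Geary equation: Rp = ba*bc / (2.303*icorr*(ba+bc))
ba*bc = 0.085*0.063 = 0.005355
ba+bc = 0.148; 2.303*icorr*(ba+bc) = 2.303*8.4×10^-6*0.148 = 2.8630896×10^-6
Rp = 0.005355 / 2.8630896×10^-6 = 1870.36 ohm*cm^2

1870.36 ohm*cm^2


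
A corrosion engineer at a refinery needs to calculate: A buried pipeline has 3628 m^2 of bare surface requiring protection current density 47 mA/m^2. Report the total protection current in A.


I = area * current density, then convert mA → A (÷1000)
I = 3628 * 47 / 1000 = 170.52 A

170.52 A


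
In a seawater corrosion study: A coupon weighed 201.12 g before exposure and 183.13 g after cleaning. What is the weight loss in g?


Weight loss = initial − final
WL = 201.12 − 183.13 = 17.99 g

17.99 g


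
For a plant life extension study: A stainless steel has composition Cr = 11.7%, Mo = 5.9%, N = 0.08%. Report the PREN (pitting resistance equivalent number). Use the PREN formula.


Apply the PREN formula: PREN = Cr + 3.3*Mo + 16*N
PREN = 11.7 + 3.3*5.9 + 16*0.08
PREN = 11.7 + 19.47 + 1.28 = 32.45

32.45


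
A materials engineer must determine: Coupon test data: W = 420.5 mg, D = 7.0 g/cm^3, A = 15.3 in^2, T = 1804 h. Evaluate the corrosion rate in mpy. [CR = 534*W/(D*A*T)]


Apply the mpy weight-loss relation: CR = 534 * W / (D * A * T)
Numerator: 534 * 420.5 = 224547.0
Denominator: 7.0 * 15.3 * 1804 = 193208.4
CR = 224547.0 / 193208.4 = 1.1622 mpy

1.1622 mpy


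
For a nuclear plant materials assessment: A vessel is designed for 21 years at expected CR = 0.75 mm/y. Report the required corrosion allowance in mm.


Corrosion allowance = CR × design life
CA = 0.75 * 21 = 15.75 mm

15.75 mm


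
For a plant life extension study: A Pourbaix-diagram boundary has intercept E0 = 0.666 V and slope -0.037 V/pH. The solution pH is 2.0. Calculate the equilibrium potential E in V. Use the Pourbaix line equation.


Apply the Pourbaix line equation: E = E0 + slope*pH
E = 0.666 + (-0.037)*2.0 = 0.666 + (-0.074) = 0.592 V
Rounded to 3 decimal places: E = 0.592 V

0.592 V


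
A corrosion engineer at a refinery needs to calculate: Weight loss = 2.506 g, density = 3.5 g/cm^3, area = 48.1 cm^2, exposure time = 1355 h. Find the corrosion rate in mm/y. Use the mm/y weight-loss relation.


Apply the mm/y weight-loss relation: CR = 87600 * W / (D * A * T)
Numerator: 87600 * 2.506 = 219525.6
Denominator: 3.5 * 48.1 * 1355 = 228114.25
CR = 219525.6 / 228114.25 = 0.9623 mm/y

0.9623 mm/y


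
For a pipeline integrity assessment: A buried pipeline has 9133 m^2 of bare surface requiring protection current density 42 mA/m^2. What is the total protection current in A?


I = area * current density, then convert mA → A (÷1000)
I = 9133 * 42 / 1000 = 383.59 A

383.59 A


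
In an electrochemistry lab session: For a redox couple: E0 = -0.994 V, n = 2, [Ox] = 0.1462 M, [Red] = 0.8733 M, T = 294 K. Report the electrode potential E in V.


Apply the Nernst equation: E = E0 + (RT/nF)*ln([Ox]/[Red])
Step 1: RT/nF = 8.314*294/(2*96485) = 0.01266682 V
Step 2: [Ox]/[Red] = 0.1462/0.8733 = 0.167411
Step 3: ln(0.167411) = -1.787303
Step 4: correction = 0.01266682 * -1.787303 = -0.023 V
E = -0.994 + -0.023 = -1.017 V

-1.017 V


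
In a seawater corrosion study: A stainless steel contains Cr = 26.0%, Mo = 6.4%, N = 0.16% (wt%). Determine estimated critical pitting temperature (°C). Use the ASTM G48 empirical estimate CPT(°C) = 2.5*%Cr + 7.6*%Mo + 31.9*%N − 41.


Apply the ASTM G48 empirical CPT estimate: CPT(°C) = 2.5*%Cr + 7.6*%Mo + 31.9*%N − 41
2.5*26.0 = 65; 7.6*6.4 = 48.64; 31.9*0.16 = 5.104
CPT = 65 + 48.64 + 5.104 − 41 = 77.744 °C
Rounded to 0.1 °C: CPT ≈ 77.7 °C

77.7 °C


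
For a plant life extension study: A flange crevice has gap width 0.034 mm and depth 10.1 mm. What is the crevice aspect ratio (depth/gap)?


Aspect ratio = depth / gap
Ratio = 10.1 / 0.034 = 297.1

297.1


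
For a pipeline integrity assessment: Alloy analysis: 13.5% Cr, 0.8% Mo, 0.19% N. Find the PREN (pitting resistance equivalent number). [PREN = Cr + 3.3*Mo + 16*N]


Apply the PREN formula: PREN = Cr + 3.3*Mo + 16*N
PREN = 13.5 + 3.3*0.8 + 16*0.19
PREN = 13.5 + 2.64 + 3.04 = 19.18

19.18


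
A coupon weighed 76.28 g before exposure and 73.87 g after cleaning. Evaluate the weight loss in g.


Weight loss = initial − final
WL = 76.28 − 73.87 = 2.41 g

2.41 g


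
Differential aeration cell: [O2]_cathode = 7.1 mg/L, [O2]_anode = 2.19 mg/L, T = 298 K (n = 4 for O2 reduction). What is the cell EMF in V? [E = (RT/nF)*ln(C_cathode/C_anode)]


Apply the Nernst concentration-cell relation: E = (RT/nF)*ln(C_cathode/C_anode)
RT/nF = 8.314*298/(4*96485) = 0.00641958 V
ln(7.1/2.19) = 1.17619
E = 0.00641958 * 1.17619 = 0.00755 V

0.00755 V


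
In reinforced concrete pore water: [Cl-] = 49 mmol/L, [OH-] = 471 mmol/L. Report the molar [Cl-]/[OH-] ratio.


Threshold parameter = [Cl-] / [OH-] (molar basis; both in mmol/L, so units cancel)
Ratio = 49 / 471 = 0.1

0.1


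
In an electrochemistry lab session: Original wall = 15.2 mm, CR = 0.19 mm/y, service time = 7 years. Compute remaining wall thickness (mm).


Remaining wall = original − CR × time
t = 15.2 − 0.19*7 = 15.2 − 1.33 = 13.87 mm

13.87 mm


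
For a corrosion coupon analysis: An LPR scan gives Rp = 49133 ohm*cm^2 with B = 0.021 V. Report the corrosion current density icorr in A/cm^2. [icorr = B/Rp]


Apply the Stern-Geary relation: icorr = B / Rp
icorr = 0.021 / 49133 = 4.274×10^-7 A/cm^2

4.274×10^-7 A/cm^2


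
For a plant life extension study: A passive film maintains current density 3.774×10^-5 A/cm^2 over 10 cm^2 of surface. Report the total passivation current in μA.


I = i_pass * A, then convert A → μA (×10^6)
I = 3.774×10^-5 * 10 * 10^6 = 377.4 μA

377.4 μA


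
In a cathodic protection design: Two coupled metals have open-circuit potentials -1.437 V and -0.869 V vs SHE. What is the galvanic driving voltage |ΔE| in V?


Driving voltage is the absolute potential difference.
|ΔE| = |-1.437 − (-0.869)| = 0.568 V

0.568 V


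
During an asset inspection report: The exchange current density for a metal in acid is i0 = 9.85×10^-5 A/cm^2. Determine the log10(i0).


i0 = 9.85×10^-5 A/cm^2
log10(i0) = -4.007

-4.007


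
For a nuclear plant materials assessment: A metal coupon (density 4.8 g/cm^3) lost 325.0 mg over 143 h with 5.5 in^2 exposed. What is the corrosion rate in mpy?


Apply the mpy weight-loss relation: CR = 534 * W / (D * A * T)
Numerator: 534 * 325.0 = 173550.0
Denominator: 4.8 * 5.5 * 143 = 3775.2
CR = 173550.0 / 3775.2 = 45.97107 mpy

45.97107 mpy


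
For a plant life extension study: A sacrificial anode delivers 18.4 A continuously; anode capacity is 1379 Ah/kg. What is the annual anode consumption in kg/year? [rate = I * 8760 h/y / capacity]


Annual consumption = current * hours per year / capacity
Rate = 18.4 * 8760 / 1379 = 116.9 kg/year

116.9 kg/year


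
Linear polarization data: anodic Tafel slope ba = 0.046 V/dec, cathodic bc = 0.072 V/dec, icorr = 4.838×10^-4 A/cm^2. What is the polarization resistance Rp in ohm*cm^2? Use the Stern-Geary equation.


Apply the Stern-Geary equation: Rp = ba*bc / (2.303*icorr*(ba+bc))
ba*bc = 0.046*0.072 = 0.003312
ba+bc = 0.118; 2.303*icorr*(ba+bc) = 2.303*4.838×10^-4*0.118 = 1.3147459×10^-4
Rp = 0.003312 / 1.3147459×10^-4 = 25.19 ohm*cm^2

25.19 ohm*cm^2


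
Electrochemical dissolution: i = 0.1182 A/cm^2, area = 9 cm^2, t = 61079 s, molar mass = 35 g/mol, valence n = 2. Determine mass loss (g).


Apply Faraday's law: m = i*A*t*M / (n*F)
Total charge passed Q = i*A*t = 0.1182*9*61079 = 64975.8402 C
m = Q*M/(n*F) = 64975.8402*35/(2*96485) = 11.785 g

11.785 g


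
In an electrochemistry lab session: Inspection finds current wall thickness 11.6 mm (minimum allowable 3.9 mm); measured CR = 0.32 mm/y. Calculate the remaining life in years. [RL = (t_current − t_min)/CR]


Apply the remaining-life relation: RL = (t_current − t_min) / CR
RL = (11.6 − 3.9) / 0.32 = 7.7 / 0.32 = 24.1 years

24.1 years


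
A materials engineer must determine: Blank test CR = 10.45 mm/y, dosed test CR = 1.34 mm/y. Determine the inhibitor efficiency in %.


Apply the inhibitor-efficiency definition: IE = (CR_blank − CR_inh)/CR_blank × 100
IE = (10.45 − 1.34) / 10.45 × 100
IE = 9.11 / 10.45 × 100 = 87.2 %

87.2 %


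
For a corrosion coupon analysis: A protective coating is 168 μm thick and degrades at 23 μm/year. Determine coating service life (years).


Service life = thickness / degradation rate
Life = 168 / 23 = 7.3 years

7.3 years


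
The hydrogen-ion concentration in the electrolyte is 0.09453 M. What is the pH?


pH = −log10[H+]
pH = −log10(0.09453) = 1.02

1.02


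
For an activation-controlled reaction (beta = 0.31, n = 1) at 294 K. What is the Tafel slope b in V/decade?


Apply the Tafel slope relation: b = 2.303*R*T/(beta*n*F)
Numerator: 2.303 * 8.314 * 294 = 5629.26
Denominator: 0.31 * 1 * 96485 = 29910.35
b = 5629.26 / 29910.35 = 0.188 V/decade

0.188 V/decade


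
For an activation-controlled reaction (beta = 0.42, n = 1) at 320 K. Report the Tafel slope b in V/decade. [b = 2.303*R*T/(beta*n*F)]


Apply the Tafel slope relation: b = 2.303*R*T/(beta*n*F)
Numerator: 2.303 * 8.314 * 320 = 6127.09
Denominator: 0.42 * 1 * 96485 = 40523.7
b = 6127.09 / 40523.7 = 0.151 V/decade

0.151 V/decade


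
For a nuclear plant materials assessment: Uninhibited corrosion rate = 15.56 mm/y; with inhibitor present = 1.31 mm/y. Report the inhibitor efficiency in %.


Apply the inhibitor-efficiency definition: IE = (CR_blank − CR_inh)/CR_blank × 100
IE = (15.56 − 1.31) / 15.56 × 100
IE = 14.25 / 15.56 × 100 = 91.6 %

91.6 %


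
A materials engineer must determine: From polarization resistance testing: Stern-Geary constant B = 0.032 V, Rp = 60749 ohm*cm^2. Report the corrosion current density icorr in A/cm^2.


Apply the Stern-Geary relation: icorr = B / Rp
icorr = 0.032 / 60749 = 5.268×10^-7 A/cm^2

5.268×10^-7 A/cm^2


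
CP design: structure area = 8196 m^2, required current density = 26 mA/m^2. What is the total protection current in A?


I = area * current density, then convert mA → A (÷1000)
I = 8196 * 26 / 1000 = 213.1 A

213.1 A


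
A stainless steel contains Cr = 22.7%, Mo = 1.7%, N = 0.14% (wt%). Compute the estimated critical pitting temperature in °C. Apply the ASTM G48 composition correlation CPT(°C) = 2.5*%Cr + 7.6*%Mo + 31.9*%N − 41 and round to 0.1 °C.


Apply the ASTM G48 empirical CPT estimate: CPT(°C) = 2.5*%Cr + 7.6*%Mo + 31.9*%N − 41
2.5*22.7 = 56.75; 7.6*1.7 = 12.92; 31.9*0.14 = 4.466
CPT = 56.75 + 12.92 + 4.466 − 41 = 33.136 °C
Rounded to 0.1 °C: CPT ≈ 33.1 °C

33.1 °C


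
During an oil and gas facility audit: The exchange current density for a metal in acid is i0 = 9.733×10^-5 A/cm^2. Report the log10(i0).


i0 = 9.733×10^-5 A/cm^2
log10(i0) = -4.012

-4.012


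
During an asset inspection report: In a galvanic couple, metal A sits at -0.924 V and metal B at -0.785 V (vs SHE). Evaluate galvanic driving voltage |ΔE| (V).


Driving voltage is the absolute potential difference.
|ΔE| = |-0.924 − (-0.785)| = 0.139 V

0.139 V


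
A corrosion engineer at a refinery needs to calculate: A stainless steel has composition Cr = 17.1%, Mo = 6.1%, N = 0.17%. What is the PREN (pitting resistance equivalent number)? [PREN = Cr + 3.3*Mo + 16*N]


Apply the PREN formula: PREN = Cr + 3.3*Mo + 16*N
PREN = 17.1 + 3.3*6.1 + 16*0.17
PREN = 17.1 + 20.13 + 2.72 = 39.95

39.95


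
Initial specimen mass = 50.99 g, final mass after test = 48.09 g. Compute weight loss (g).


Weight loss = initial − final
WL = 50.99 − 48.09 = 2.9 g

2.9 g


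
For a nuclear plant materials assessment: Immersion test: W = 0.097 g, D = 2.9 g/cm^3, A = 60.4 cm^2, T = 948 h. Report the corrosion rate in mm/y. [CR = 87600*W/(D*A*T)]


Apply the mm/y weight-loss relation: CR = 87600 * W / (D * A * T)
Numerator: 87600 * 0.097 = 8497.2
Denominator: 2.9 * 60.4 * 948 = 166051.68
CR = 8497.2 / 166051.68 = 0.05117 mm/y

0.05117 mm/y


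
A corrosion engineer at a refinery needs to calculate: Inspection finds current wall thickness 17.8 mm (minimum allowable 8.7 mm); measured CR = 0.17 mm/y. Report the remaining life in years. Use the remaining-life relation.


Apply the remaining-life relation: RL = (t_current − t_min) / CR
RL = (17.8 − 8.7) / 0.17 = 9.1 / 0.17 = 53.5 years

53.5 years


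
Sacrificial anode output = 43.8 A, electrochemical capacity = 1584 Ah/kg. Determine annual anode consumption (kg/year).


Annual consumption = current * hours per year / capacity
Rate = 43.8 * 8760 / 1584 = 242.2 kg/year

242.2 kg/year


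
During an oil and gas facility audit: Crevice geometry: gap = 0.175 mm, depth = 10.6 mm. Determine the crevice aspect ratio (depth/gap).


Aspect ratio = depth / gap
Ratio = 10.6 / 0.175 = 60.6

60.6


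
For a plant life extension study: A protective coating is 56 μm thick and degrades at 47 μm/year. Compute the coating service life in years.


Service life = thickness / degradation rate
Life = 56 / 47 = 1.2 years

1.2 years


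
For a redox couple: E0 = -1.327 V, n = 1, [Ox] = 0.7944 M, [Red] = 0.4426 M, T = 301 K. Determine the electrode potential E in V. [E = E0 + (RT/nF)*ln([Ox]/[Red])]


Apply the Nernst equation: E = E0 + (RT/nF)*ln([Ox]/[Red])
Step 1: RT/nF = 8.314*301/(1*96485) = 0.02593682 V
Step 2: [Ox]/[Red] = 0.7944/0.4426 = 1.794849
Step 3: ln(1.794849) = 0.584921
Step 4: correction = 0.02593682 * 0.584921 = 0.015 V
E = -1.327 + 0.015 = -1.312 V

-1.312 V


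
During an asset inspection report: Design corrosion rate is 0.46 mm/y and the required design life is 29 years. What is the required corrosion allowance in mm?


Corrosion allowance = CR × design life
CA = 0.46 * 29 = 13.34 mm

13.34 mm


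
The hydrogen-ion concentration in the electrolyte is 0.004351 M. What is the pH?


pH = −log10[H+]
pH = −log10(0.004351) = 2.36

2.36


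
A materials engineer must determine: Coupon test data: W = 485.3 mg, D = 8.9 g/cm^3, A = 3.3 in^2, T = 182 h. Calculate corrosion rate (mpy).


Apply the mpy weight-loss relation: CR = 534 * W / (D * A * T)
Numerator: 534 * 485.3 = 259150.2
Denominator: 8.9 * 3.3 * 182 = 5345.34
CR = 259150.2 / 5345.34 = 48.482 mpy

48.482 mpy


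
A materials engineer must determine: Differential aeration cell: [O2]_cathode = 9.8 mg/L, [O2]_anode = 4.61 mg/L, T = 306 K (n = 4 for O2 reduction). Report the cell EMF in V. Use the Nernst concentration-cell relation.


Apply the Nernst concentration-cell relation: E = (RT/nF)*ln(C_cathode/C_anode)
RT/nF = 8.314*306/(4*96485) = 0.00659192 V
ln(9.8/4.61) = 0.75415
E = 0.00659192 * 0.75415 = 0.00497 V

0.00497 V


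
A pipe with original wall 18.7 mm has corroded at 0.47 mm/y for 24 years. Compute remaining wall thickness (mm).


Remaining wall = original − CR × time
t = 18.7 − 0.47*24 = 18.7 − 11.28 = 7.42 mm

7.42 mm


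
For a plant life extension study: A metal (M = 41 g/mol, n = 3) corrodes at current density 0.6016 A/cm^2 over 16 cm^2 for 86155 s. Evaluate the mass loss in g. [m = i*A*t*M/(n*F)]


Apply Faraday's law: m = i*A*t*M / (n*F)
Total charge passed Q = i*A*t = 0.6016*16*86155 = 829293.568 C
m = Q*M/(n*F) = 829293.568*41/(3*96485) = 117.4657 g

117.4657 g


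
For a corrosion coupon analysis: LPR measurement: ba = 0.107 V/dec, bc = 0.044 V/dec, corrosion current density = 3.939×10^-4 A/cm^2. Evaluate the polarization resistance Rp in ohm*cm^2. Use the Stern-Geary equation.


Apply the Stern-Geary equation: Rp = ba*bc / (2.303*icorr*(ba+bc))
ba*bc = 0.107*0.044 = 0.004708
ba+bc = 0.151; 2.303*icorr*(ba+bc) = 2.303*3.939×10^-4*0.151 = 1.3697991×10^-4
Rp = 0.004708 / 1.3697991×10^-4 = 34.37 ohm*cm^2

34.37 ohm*cm^2


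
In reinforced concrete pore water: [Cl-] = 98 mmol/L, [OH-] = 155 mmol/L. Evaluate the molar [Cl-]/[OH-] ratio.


Threshold parameter = [Cl-] / [OH-] (molar basis; both in mmol/L, so units cancel)
Ratio = 98 / 155 = 0.63

0.63


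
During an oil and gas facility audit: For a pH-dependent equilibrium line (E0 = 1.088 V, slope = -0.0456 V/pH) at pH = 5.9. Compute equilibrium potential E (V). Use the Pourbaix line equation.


Apply the Pourbaix line equation: E = E0 + slope*pH
E = 1.088 + (-0.0456)*5.9 = 1.088 + (-0.26904) = 0.81896 V
Rounded to 3 decimal places: E = 0.819 V

0.819 V


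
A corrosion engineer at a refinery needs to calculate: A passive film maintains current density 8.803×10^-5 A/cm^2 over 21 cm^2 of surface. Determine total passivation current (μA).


I = i_pass * A, then convert A → μA (×10^6)
I = 8.803×10^-5 * 21 * 10^6 = 1848.63 μA

1848.63 μA


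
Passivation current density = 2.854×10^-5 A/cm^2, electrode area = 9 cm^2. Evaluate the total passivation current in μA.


I = i_pass * A, then convert A → μA (×10^6)
I = 2.854×10^-5 * 9 * 10^6 = 256.86 μA

256.86 μA


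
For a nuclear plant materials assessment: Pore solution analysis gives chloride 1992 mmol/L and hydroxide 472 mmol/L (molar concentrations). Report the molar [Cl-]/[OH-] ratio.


Threshold parameter = [Cl-] / [OH-] (molar basis; both in mmol/L, so units cancel)
Ratio = 1992 / 472 = 4.22

4.22


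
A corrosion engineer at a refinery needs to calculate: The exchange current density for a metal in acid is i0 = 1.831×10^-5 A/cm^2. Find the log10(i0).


i0 = 1.831×10^-5 A/cm^2
log10(i0) = -4.737

-4.737


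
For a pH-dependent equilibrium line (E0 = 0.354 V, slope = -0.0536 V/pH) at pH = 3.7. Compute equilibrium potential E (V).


Apply the Pourbaix line equation: E = E0 + slope*pH
E = 0.354 + (-0.0536)*3.7 = 0.354 + (-0.19832) = 0.15568 V
Rounded to 4 decimal places: E = 0.1557 V

0.1557 V


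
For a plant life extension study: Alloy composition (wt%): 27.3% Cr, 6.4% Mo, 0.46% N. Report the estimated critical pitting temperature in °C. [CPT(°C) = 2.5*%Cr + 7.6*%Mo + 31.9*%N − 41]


Apply the ASTM G48 empirical CPT estimate: CPT(°C) = 2.5*%Cr + 7.6*%Mo + 31.9*%N − 41
2.5*27.3 = 68.25; 7.6*6.4 = 48.64; 31.9*0.46 = 14.674
CPT = 68.25 + 48.64 + 14.674 − 41 = 90.564 °C
Rounded to 0.1 °C: CPT ≈ 90.6 °C

90.6 °C


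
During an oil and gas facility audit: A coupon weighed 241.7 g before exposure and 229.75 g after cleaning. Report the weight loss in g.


Weight loss = initial − final
WL = 241.7 − 229.75 = 11.95 g

11.95 g


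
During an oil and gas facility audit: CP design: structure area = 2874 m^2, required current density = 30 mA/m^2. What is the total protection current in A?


I = area * current density, then convert mA → A (÷1000)
I = 2874 * 30 / 1000 = 86.22 A

86.22 A


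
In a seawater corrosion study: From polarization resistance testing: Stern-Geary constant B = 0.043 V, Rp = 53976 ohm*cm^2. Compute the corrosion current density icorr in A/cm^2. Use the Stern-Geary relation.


Apply the Stern-Geary relation: icorr = B / Rp
icorr = 0.043 / 53976 = 7.967×10^-7 A/cm^2

7.967×10^-7 A/cm^2


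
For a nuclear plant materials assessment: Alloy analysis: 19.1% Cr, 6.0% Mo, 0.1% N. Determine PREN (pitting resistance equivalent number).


Apply the PREN formula: PREN = Cr + 3.3*Mo + 16*N
PREN = 19.1 + 3.3*6.0 + 16*0.1
PREN = 19.1 + 19.8 + 1.6 = 40.5

40.5


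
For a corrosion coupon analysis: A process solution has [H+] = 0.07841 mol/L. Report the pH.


pH = −log10[H+]
pH = −log10(0.07841) = 1.11

1.11


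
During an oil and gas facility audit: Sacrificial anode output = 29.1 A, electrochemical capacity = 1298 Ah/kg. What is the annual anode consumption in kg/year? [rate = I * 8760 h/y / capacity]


Annual consumption = current * hours per year / capacity
Rate = 29.1 * 8760 / 1298 = 196.4 kg/year

196.4 kg/year


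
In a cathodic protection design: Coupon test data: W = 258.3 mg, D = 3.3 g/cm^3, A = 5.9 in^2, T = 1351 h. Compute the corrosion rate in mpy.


Apply the mpy weight-loss relation: CR = 534 * W / (D * A * T)
Numerator: 534 * 258.3 = 137932.2
Denominator: 3.3 * 5.9 * 1351 = 26303.97
CR = 137932.2 / 26303.97 = 5.244 mpy

5.244 mpy


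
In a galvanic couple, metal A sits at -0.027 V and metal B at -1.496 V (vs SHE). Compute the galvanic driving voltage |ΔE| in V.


Driving voltage is the absolute potential difference.
|ΔE| = |-0.027 − (-1.496)| = 1.469 V

1.469 V


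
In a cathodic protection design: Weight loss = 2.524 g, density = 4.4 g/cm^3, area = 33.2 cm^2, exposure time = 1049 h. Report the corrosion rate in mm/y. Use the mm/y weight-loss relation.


Apply the mm/y weight-loss relation: CR = 87600 * W / (D * A * T)
Numerator: 87600 * 2.524 = 221102.4
Denominator: 4.4 * 33.2 * 1049 = 153237.92
CR = 221102.4 / 153237.92 = 1.4429 mm/y

1.4429 mm/y


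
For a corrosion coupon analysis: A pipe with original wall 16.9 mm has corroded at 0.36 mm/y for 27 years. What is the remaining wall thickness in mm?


Remaining wall = original − CR × time
t = 16.9 − 0.36*27 = 16.9 − 9.72 = 7.18 mm

7.18 mm
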